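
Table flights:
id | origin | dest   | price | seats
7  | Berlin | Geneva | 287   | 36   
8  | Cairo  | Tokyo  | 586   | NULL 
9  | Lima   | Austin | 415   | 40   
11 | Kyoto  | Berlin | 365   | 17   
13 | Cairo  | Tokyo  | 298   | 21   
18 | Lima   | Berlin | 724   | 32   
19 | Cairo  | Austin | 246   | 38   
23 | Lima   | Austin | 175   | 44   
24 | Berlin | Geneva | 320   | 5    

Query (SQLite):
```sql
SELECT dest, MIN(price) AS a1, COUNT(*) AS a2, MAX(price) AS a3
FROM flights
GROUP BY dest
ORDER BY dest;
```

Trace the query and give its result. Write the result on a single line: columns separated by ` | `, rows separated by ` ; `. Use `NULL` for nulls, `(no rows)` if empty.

Group flights by dest.
Per group compute: MIN(price), COUNT(*), MAX(price).
  Austin: ids {9, 19, 23} → MIN(price)=175, COUNT(*)=3, MAX(price)=415
  Berlin: ids {11, 18} → MIN(price)=365, COUNT(*)=2, MAX(price)=724
  Geneva: ids {7, 24} → MIN(price)=287, COUNT(*)=2, MAX(price)=320
  Tokyo: ids {8, 13} → MIN(price)=298, COUNT(*)=2, MAX(price)=586

Austin | 175 | 3 | 415 ; Berlin | 365 | 2 | 724 ; Geneva | 287 | 2 | 320 ; Tokyo | 298 | 2 | 586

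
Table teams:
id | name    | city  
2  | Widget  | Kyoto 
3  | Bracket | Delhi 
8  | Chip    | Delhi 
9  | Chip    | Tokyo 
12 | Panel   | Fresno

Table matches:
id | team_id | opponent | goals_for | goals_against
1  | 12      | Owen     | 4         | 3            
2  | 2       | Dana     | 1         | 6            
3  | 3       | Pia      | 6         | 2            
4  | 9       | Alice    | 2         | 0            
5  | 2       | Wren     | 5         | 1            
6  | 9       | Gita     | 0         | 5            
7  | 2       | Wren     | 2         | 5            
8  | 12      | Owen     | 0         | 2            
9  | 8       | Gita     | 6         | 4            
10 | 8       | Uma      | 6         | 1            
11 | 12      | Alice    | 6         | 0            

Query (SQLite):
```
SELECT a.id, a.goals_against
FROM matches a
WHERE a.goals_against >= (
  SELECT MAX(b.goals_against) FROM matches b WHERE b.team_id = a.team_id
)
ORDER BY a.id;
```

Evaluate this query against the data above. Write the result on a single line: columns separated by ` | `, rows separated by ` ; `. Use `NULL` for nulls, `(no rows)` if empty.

For each matches row a, compute MAX(goals_against) over rows sharing a.team_id.
Keep row a if a.goals_against >= that per-group MAX.
  team_id=2: MAX(goals_against) = 6
  team_id=3: MAX(goals_against) = 2
  team_id=8: MAX(goals_against) = 4
  team_id=9: MAX(goals_against) = 5
  team_id=12: MAX(goals_against) = 3

1 | 3 ; 2 | 6 ; 3 | 2 ; 6 | 5 ; 9 | 4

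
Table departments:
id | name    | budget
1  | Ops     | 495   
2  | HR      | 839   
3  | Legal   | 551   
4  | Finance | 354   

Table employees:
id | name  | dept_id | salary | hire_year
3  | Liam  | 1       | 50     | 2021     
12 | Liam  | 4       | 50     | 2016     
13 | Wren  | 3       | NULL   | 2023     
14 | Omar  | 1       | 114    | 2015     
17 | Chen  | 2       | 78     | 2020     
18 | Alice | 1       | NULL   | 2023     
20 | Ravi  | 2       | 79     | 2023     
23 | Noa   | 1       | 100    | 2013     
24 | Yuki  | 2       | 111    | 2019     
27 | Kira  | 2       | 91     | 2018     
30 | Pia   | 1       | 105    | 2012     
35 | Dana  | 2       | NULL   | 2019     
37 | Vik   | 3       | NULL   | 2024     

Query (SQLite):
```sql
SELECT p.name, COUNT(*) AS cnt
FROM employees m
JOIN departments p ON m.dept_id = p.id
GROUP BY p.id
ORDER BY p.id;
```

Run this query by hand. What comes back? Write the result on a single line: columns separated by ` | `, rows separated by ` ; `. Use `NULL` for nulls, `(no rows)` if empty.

Ops | 5 ; HR | 5 ; Legal | 2 ; Finance | 1

Join each employees row to its departments via dept_id.
Group joined rows by departments.id; compute COUNT(*) per group.
  1: ids {3, 14, 18, 23, 30} → COUNT(*)=5
  2: ids {17, 20, 24, 27, 35} → COUNT(*)=5
  3: ids {13, 37} → COUNT(*)=2
  4: ids {12} → COUNT(*)=1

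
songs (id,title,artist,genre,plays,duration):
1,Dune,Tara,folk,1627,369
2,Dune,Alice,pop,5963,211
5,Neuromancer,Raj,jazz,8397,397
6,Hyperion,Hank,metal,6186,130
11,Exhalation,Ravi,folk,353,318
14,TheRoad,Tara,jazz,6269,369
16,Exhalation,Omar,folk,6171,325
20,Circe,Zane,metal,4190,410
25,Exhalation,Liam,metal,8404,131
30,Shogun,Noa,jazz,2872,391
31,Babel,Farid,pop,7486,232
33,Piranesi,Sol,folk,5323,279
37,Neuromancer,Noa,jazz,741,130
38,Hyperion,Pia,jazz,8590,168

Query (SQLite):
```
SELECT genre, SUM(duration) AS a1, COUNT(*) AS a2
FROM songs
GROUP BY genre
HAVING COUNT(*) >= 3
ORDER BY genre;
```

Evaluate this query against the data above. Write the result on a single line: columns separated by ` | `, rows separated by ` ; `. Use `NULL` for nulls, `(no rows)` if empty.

folk | 1291 | 4 ; jazz | 1455 | 5 ; metal | 671 | 3

Group songs by genre.
Per group compute: SUM(duration), COUNT(*).
HAVING: drop groups with fewer than 3 rows.
  folk: ids {1, 11, 16, 33} → SUM(duration)=1291, COUNT(*)=4
  jazz: ids {5, 14, 30, 37, 38} → SUM(duration)=1455, COUNT(*)=5
  metal: ids {6, 20, 25} → SUM(duration)=671, COUNT(*)=3
  pop: ids {2, 31} → SUM(duration)=443, COUNT(*)=2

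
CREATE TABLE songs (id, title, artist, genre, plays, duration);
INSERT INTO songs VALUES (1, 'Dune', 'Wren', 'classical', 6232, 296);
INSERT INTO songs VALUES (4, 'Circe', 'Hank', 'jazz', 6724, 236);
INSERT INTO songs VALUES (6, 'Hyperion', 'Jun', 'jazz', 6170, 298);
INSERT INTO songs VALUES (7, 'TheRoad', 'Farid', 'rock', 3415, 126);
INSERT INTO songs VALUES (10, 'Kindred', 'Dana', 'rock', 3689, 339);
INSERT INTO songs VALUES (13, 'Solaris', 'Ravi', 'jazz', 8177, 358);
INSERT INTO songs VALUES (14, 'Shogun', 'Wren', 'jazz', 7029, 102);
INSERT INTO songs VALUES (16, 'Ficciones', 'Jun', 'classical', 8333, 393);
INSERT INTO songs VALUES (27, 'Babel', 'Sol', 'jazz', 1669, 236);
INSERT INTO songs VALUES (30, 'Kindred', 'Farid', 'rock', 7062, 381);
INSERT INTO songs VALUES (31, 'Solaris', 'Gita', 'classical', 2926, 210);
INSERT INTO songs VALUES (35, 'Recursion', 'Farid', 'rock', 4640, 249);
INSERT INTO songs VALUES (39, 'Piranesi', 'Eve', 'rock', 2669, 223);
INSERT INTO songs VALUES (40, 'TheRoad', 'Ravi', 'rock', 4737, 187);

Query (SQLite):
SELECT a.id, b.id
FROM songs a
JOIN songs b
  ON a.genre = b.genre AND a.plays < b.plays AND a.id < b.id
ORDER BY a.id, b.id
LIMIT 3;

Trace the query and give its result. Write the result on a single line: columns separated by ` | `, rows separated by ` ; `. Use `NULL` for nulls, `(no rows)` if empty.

1 | 16 ; 4 | 13 ; 4 | 14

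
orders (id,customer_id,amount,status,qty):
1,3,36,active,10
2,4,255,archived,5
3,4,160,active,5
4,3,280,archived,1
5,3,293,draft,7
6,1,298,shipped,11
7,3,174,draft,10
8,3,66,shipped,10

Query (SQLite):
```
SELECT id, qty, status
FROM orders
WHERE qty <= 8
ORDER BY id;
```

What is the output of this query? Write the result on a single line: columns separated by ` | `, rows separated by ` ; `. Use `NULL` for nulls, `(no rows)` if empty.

2 | 5 | archived ; 3 | 5 | active ; 4 | 1 | archived ; 5 | 7 | draft

qty <= 8: ids {2, 3, 4, 5}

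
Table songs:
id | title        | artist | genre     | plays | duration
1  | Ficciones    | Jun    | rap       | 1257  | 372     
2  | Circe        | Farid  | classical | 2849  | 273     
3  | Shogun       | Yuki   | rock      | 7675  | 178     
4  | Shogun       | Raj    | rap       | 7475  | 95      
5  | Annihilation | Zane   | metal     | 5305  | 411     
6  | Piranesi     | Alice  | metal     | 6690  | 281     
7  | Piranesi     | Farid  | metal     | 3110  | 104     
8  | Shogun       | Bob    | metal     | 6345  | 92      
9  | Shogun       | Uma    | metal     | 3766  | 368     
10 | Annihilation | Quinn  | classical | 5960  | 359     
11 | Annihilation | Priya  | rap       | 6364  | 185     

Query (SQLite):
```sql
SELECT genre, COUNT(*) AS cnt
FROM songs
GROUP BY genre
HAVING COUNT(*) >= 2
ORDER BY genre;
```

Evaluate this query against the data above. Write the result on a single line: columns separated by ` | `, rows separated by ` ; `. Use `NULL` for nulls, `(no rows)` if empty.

classical | 2 ; metal | 5 ; rap | 3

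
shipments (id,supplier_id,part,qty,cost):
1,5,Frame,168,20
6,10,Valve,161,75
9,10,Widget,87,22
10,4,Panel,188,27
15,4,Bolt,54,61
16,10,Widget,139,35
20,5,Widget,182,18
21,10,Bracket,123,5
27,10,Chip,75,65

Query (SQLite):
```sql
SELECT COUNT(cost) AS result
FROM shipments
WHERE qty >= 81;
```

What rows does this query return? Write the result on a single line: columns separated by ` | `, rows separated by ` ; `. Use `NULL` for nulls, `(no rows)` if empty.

Rows where qty >= 81 → cost values: [20, 75, 22, 27, 35, 18, 5].
COUNT(cost) counts non-NULL values → 7.

7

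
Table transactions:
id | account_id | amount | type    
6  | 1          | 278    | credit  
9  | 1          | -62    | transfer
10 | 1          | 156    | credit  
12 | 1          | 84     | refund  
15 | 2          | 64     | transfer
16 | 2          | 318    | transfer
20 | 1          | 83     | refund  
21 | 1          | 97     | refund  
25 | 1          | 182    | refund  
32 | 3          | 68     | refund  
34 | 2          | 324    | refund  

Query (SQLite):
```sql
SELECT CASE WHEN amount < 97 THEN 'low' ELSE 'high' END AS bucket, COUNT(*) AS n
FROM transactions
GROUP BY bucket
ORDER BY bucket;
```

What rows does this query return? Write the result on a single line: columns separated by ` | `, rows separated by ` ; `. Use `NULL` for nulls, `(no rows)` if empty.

high | 6 ; low | 5

Bucket rows by amount < 97 → 'low' else 'high'; count each bucket.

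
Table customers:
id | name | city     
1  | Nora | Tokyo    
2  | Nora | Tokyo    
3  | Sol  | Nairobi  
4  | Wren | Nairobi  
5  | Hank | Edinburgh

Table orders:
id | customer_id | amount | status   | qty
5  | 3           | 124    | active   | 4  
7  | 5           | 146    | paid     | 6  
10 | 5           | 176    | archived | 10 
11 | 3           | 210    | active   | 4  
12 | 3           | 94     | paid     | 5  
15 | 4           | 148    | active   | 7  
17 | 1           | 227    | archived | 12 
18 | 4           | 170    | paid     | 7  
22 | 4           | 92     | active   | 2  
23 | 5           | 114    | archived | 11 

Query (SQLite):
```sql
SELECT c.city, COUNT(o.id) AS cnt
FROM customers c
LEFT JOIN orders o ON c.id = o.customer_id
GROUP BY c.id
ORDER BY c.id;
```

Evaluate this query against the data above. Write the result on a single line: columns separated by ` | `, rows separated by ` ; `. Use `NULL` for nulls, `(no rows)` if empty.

Tokyo | 1 ; Tokyo | 0 ; Nairobi | 3 ; Nairobi | 3 ; Edinburgh | 3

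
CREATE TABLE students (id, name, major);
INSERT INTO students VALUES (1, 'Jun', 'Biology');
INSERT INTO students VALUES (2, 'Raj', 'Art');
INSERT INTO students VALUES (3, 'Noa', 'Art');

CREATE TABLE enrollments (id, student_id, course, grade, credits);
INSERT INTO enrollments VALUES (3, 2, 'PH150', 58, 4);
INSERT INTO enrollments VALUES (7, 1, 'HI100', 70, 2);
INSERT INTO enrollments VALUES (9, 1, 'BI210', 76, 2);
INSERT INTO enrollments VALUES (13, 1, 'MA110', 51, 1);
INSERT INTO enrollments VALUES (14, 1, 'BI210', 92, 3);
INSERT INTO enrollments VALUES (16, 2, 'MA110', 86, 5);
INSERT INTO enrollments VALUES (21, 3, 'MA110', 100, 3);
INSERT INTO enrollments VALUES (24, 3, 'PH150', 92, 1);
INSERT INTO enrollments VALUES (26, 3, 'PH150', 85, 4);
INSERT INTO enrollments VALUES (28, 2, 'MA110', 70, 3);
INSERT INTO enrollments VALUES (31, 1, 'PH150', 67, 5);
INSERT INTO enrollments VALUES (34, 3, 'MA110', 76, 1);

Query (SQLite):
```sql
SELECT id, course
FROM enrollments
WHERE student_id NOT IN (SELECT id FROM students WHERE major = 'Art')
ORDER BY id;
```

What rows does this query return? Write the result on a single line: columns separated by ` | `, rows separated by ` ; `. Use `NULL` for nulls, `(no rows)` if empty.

Inner query: students.id where major = 'Art'.
Outer: keep enrollments rows whose student_id is not in that set.
Inner query → {2, 3}

7 | HI100 ; 9 | BI210 ; 13 | MA110 ; 14 | BI210 ; 31 | PH150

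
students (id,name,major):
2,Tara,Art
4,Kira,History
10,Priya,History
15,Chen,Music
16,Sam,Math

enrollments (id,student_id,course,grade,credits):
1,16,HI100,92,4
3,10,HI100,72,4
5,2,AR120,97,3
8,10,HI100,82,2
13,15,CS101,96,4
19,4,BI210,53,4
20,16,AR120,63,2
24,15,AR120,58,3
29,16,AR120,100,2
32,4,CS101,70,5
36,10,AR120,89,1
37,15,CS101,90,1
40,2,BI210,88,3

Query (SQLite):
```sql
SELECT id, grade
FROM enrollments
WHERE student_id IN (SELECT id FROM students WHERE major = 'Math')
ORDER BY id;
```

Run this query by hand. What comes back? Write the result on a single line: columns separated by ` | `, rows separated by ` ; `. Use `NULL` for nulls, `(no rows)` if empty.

1 | 92 ; 20 | 63 ; 29 | 100

Inner query: students.id where major = 'Math'.
Outer: keep enrollments rows whose student_id is in that set.
Inner query → {16}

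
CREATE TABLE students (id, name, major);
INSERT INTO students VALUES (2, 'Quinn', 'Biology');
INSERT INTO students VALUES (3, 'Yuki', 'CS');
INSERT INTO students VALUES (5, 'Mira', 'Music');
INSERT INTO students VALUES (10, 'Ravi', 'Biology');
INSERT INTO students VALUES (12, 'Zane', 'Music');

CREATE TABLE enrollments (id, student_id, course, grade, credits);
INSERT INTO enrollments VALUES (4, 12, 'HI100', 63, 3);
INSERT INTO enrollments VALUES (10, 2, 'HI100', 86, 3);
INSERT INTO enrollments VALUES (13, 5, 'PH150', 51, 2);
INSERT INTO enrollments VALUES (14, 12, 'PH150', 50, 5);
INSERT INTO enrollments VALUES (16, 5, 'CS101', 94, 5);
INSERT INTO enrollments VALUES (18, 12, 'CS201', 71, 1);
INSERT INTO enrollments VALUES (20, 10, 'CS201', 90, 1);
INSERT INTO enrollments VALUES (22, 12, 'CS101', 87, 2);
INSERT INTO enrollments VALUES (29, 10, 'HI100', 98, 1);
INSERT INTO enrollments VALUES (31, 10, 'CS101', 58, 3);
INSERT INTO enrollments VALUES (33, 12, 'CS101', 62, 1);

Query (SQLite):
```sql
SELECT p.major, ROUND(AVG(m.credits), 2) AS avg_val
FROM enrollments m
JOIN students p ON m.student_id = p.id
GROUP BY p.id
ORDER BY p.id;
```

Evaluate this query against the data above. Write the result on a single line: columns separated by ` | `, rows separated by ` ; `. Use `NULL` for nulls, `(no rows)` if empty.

Join each enrollments row to its students via student_id.
Group joined rows by students.id; compute ROUND(AVG(m.credits), 2) per group.
  2: ids {10} → ROUND(AVG(m.credits), 2)=3
  5: ids {13, 16} → ROUND(AVG(m.credits), 2)=3.5
  10: ids {20, 29, 31} → ROUND(AVG(m.credits), 2)=1.67
  12: ids {4, 14, 18, 22, 33} → ROUND(AVG(m.credits), 2)=2.4

Biology | 3 ; Music | 3.5 ; Biology | 1.67 ; Music | 2.4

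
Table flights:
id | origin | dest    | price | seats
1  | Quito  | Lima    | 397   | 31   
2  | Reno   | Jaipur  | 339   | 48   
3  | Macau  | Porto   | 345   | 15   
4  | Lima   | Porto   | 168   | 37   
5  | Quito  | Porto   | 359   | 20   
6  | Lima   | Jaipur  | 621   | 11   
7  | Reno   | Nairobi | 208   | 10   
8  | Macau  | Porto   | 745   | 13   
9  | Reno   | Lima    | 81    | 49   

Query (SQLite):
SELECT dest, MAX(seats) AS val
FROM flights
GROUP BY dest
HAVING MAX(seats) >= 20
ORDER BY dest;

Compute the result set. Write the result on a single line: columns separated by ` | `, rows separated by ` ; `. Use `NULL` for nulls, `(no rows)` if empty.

Jaipur | 48 ; Lima | 49 ; Porto | 37

Partition flights by dest; compute MAX(seats) within each group.
HAVING: keep groups where MAX(seats) >= 20.
  Jaipur: ids {2, 6} → MAX(seats)=48
  Lima: ids {1, 9} → MAX(seats)=49
  Nairobi: ids {7} → MAX(seats)=10
  Porto: ids {3, 4, 5, 8} → MAX(seats)=37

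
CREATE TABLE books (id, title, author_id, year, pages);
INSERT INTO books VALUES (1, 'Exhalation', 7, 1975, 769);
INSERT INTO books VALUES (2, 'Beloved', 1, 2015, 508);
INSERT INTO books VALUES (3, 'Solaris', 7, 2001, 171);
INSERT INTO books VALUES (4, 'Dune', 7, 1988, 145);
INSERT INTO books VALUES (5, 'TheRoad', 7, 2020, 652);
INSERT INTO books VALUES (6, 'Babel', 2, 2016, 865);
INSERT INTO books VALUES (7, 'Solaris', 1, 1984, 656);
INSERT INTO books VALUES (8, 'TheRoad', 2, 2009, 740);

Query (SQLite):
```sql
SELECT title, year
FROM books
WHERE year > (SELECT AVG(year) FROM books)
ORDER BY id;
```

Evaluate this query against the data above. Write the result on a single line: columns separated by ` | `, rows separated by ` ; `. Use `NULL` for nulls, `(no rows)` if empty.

Scalar subquery: AVG(year) over all books rows = 2001.0.
Keep rows where year > that value.

Beloved | 2015 ; TheRoad | 2020 ; Babel | 2016 ; TheRoad | 2009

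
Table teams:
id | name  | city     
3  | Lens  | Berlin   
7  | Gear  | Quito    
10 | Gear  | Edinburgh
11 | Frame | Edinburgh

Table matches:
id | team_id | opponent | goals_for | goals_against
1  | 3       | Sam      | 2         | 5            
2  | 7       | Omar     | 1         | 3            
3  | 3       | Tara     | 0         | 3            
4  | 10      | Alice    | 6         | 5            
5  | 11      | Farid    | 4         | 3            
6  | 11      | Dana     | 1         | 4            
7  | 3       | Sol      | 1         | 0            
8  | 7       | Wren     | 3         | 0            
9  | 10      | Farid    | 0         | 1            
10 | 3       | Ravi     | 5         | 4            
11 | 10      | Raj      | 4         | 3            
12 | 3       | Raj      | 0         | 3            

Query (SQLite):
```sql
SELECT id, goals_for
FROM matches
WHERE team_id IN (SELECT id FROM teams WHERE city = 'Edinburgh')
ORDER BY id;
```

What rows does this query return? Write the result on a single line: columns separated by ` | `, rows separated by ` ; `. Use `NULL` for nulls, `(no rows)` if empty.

Inner query: teams.id where city = 'Edinburgh'.
Outer: keep matches rows whose team_id is in that set.
Inner query → {10, 11}

4 | 6 ; 5 | 4 ; 6 | 1 ; 9 | 0 ; 11 | 4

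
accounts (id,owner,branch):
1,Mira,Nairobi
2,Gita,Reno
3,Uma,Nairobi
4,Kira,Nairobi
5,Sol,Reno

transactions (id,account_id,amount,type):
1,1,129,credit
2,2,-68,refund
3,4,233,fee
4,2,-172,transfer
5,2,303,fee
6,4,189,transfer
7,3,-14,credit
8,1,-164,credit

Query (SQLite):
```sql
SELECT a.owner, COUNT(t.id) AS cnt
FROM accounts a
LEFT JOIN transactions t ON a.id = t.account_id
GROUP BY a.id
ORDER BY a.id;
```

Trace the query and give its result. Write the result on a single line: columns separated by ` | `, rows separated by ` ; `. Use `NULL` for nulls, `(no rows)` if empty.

Mira | 2 ; Gita | 3 ; Uma | 1 ; Kira | 2 ; Sol | 0

LEFT JOIN keeps every accounts row; unmatched ones get NULL for transactions columns.
Group by accounts.id and compute COUNT(t.id). COUNT(col) of an all-NULL group is 0.
  1: ids {1, 8} → COUNT(t.id)=2
  2: ids {2, 4, 5} → COUNT(t.id)=3
  3: ids {7} → COUNT(t.id)=1
  4: ids {3, 6} → COUNT(t.id)=2
  5: ids {—} → COUNT(t.id)=0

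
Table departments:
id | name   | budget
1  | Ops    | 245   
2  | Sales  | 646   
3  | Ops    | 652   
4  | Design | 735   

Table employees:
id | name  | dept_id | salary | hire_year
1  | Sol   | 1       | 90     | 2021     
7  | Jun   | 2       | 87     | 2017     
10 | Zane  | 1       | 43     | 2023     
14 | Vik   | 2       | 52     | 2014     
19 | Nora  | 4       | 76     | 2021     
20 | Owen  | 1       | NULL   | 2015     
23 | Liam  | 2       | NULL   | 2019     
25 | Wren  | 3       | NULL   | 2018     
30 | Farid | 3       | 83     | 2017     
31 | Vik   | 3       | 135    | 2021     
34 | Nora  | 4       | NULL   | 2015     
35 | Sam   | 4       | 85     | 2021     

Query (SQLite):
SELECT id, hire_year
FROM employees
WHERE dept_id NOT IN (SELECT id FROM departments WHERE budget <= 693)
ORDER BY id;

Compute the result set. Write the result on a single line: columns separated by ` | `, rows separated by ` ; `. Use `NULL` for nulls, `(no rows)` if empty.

19 | 2021 ; 34 | 2015 ; 35 | 2021

Inner query: departments.id where budget <= 693.
Outer: keep employees rows whose dept_id is not in that set.
Inner query → {1, 2, 3}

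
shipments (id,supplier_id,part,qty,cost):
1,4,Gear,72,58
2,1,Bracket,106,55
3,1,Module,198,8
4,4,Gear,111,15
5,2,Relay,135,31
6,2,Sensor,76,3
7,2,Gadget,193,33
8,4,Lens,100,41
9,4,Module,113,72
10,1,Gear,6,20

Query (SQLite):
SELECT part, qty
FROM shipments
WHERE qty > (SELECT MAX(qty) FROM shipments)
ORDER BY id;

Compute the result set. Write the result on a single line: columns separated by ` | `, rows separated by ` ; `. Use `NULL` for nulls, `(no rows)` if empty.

(no rows)

Scalar subquery: MAX(qty) over all shipments rows = 198.
Keep rows where qty > that value.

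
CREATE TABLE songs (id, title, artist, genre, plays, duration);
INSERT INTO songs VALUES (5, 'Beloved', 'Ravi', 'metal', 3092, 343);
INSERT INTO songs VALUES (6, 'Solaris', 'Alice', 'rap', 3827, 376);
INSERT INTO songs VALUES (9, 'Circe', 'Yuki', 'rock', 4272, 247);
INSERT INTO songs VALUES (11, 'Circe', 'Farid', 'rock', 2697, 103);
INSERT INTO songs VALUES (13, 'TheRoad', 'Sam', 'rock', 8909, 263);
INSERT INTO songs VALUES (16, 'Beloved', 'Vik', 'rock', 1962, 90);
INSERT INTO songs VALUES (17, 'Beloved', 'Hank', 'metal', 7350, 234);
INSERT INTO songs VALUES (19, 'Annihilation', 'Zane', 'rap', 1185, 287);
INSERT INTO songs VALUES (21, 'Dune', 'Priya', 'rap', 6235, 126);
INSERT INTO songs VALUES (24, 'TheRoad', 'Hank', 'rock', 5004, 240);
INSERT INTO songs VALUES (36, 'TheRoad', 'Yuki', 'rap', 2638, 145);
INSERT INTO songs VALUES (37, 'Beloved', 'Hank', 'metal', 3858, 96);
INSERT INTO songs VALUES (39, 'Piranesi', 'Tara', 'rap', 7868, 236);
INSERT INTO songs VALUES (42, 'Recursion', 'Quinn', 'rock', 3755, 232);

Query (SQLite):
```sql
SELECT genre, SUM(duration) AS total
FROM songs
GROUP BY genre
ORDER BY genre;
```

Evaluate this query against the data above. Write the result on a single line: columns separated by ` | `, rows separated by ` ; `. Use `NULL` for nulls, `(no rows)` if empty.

metal | 673 ; rap | 1170 ; rock | 1175

Partition songs by genre; compute SUM(duration) within each group.
  metal: ids {5, 17, 37} → SUM(duration)=673
  rap: ids {6, 19, 21, 36, 39} → SUM(duration)=1170
  rock: ids {9, 11, 13, 16, 24, 42} → SUM(duration)=1175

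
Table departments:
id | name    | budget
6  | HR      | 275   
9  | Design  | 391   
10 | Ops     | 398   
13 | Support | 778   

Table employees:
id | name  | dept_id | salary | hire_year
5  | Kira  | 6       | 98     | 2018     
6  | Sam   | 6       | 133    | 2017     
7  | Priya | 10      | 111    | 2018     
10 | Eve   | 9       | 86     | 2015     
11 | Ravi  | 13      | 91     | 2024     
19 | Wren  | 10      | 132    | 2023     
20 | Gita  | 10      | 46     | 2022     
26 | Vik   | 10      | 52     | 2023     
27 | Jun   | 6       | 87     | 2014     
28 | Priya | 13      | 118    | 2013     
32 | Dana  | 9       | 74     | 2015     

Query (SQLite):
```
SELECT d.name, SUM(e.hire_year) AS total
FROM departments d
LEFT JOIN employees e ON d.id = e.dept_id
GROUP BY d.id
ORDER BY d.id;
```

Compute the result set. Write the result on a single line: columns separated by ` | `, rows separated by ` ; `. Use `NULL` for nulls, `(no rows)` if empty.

HR | 6049 ; Design | 4030 ; Ops | 8086 ; Support | 4037

LEFT JOIN keeps every departments row; unmatched ones get NULL for employees columns.
Group by departments.id and compute SUM(e.hire_year). SUM over an all-NULL group is NULL.
  6: ids {5, 6, 27} → SUM(e.hire_year)=6049
  9: ids {10, 32} → SUM(e.hire_year)=4030
  10: ids {7, 19, 20, 26} → SUM(e.hire_year)=8086
  13: ids {11, 28} → SUM(e.hire_year)=4037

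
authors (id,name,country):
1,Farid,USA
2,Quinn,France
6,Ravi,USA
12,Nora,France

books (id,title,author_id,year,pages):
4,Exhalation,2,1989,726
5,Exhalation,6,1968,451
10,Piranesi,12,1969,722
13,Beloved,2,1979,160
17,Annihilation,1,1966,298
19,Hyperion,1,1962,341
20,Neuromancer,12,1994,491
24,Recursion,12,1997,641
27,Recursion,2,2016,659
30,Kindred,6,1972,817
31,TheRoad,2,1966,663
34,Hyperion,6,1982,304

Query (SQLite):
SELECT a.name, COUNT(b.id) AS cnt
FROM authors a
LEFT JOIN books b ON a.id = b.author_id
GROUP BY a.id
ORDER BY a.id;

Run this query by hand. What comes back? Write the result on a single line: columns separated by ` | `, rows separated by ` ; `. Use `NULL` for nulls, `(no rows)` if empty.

Farid | 2 ; Quinn | 4 ; Ravi | 3 ; Nora | 3

LEFT JOIN keeps every authors row; unmatched ones get NULL for books columns.
Group by authors.id and compute COUNT(b.id). COUNT(col) of an all-NULL group is 0.
  1: ids {17, 19} → COUNT(b.id)=2
  2: ids {4, 13, 27, 31} → COUNT(b.id)=4
  6: ids {5, 30, 34} → COUNT(b.id)=3
  12: ids {10, 20, 24} → COUNT(b.id)=3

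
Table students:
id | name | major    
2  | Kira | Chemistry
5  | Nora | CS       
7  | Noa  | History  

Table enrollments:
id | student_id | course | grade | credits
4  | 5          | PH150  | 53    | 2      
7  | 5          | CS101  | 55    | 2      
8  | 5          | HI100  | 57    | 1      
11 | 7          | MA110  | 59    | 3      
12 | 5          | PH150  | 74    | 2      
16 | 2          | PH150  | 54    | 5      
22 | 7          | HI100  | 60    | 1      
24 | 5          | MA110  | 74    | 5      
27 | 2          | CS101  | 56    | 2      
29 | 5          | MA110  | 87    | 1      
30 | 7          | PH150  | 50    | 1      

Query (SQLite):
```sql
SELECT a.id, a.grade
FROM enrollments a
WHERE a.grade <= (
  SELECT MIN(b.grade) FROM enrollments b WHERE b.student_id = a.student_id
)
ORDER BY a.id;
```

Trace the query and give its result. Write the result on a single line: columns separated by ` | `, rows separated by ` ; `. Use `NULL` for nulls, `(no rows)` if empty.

4 | 53 ; 16 | 54 ; 30 | 50

For each enrollments row a, compute MIN(grade) over rows sharing a.student_id.
Keep row a if a.grade <= that per-group MIN.
  student_id=2: MIN(grade) = 54
  student_id=5: MIN(grade) = 53
  student_id=7: MIN(grade) = 50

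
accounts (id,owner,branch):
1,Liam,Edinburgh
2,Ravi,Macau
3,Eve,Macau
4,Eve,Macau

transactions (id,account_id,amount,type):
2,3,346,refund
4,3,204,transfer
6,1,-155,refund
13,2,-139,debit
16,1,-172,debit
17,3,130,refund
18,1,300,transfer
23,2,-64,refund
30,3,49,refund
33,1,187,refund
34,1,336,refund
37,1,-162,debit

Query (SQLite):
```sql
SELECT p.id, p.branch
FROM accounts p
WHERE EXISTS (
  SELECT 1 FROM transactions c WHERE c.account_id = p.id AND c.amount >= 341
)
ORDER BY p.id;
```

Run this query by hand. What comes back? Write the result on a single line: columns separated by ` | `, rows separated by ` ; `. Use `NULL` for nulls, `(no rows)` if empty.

3 | Macau

For each accounts row, check whether any transactions with matching account_id has amount >= 341.
Keep rows where that is true.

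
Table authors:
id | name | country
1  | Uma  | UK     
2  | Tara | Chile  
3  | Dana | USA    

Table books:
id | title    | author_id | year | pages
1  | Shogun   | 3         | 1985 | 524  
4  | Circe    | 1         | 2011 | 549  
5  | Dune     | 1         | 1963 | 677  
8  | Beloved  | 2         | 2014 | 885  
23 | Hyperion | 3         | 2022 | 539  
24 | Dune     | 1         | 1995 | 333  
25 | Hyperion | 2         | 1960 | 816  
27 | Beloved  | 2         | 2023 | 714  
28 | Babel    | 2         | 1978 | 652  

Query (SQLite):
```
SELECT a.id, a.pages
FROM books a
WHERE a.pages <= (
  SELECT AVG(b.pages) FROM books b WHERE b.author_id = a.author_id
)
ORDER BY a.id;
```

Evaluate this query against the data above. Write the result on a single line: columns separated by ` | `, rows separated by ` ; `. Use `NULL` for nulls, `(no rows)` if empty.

For each books row a, compute AVG(pages) over rows sharing a.author_id.
Keep row a if a.pages <= that per-group AVG.
  author_id=1: AVG(pages) = 519.666667
  author_id=2: AVG(pages) = 766.75
  author_id=3: AVG(pages) = 531.5

1 | 524 ; 24 | 333 ; 27 | 714 ; 28 | 652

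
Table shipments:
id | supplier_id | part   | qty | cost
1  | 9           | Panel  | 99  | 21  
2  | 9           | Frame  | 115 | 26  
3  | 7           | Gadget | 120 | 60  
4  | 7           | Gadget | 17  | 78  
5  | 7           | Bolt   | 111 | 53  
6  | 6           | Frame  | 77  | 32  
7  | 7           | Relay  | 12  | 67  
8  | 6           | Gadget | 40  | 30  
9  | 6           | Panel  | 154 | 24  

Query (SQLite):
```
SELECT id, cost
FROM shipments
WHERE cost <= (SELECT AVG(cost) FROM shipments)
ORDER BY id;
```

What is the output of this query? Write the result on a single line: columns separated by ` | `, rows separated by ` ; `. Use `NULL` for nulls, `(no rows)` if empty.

1 | 21 ; 2 | 26 ; 6 | 32 ; 8 | 30 ; 9 | 24

Scalar subquery: AVG(cost) over all shipments rows = 43.444444 (≈; comparison uses full precision).
Keep rows where cost <= that value.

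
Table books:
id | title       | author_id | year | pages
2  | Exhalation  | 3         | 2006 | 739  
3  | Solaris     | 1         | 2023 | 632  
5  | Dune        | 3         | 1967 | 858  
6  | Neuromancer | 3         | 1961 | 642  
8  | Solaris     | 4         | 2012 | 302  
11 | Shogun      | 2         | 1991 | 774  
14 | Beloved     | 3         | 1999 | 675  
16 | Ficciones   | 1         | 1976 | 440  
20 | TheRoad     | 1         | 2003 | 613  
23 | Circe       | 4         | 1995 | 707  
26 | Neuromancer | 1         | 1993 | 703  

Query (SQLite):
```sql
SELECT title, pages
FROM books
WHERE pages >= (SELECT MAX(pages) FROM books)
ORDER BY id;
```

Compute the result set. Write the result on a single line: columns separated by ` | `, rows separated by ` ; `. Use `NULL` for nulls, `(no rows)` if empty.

Scalar subquery: MAX(pages) over all books rows = 858.
Keep rows where pages >= that value.

Dune | 858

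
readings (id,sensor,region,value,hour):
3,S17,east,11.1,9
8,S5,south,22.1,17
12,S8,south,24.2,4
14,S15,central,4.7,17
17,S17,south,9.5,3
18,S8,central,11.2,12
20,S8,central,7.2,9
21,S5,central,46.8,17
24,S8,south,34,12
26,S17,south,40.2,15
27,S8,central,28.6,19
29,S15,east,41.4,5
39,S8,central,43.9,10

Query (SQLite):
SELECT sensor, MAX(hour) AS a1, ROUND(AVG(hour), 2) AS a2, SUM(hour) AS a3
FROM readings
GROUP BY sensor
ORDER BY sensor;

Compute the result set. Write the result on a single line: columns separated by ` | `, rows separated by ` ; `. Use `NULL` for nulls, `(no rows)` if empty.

Group readings by sensor.
Per group compute: MAX(hour), ROUND(AVG(hour), 2), SUM(hour).
  S15: ids {14, 29} → MAX(hour)=17, ROUND(AVG(hour), 2)=11, SUM(hour)=22
  S17: ids {3, 17, 26} → MAX(hour)=15, ROUND(AVG(hour), 2)=9, SUM(hour)=27
  S5: ids {8, 21} → MAX(hour)=17, ROUND(AVG(hour), 2)=17, SUM(hour)=34
  S8: ids {12, 18, 20, 24, 27, 39} → MAX(hour)=19, ROUND(AVG(hour), 2)=11, SUM(hour)=66

S15 | 17 | 11 | 22 ; S17 | 15 | 9 | 27 ; S5 | 17 | 17 | 34 ; S8 | 19 | 11 | 66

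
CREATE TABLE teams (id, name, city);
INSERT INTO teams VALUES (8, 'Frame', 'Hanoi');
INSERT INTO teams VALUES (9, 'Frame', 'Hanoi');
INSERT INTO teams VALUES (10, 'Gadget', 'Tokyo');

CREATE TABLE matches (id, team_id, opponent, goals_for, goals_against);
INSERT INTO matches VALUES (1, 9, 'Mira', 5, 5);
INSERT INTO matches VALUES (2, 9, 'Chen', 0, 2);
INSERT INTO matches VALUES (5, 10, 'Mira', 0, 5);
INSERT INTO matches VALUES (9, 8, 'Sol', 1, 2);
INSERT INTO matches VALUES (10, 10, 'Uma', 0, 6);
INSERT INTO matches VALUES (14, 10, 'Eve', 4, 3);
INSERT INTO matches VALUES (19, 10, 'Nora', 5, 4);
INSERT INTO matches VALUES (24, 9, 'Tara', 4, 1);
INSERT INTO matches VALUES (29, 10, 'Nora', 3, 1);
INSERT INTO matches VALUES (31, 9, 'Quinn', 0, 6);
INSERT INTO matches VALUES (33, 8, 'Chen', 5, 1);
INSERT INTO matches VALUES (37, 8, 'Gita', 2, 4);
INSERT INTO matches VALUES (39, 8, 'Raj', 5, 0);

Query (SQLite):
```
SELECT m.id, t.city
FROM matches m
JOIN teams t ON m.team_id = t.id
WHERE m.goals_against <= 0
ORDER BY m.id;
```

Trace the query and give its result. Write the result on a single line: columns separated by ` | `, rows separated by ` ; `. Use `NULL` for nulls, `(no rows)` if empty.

39 | Hanoi

Each matches row matches the teams row where team_id = teams.id.
Then keep rows with m.goals_against <= 0.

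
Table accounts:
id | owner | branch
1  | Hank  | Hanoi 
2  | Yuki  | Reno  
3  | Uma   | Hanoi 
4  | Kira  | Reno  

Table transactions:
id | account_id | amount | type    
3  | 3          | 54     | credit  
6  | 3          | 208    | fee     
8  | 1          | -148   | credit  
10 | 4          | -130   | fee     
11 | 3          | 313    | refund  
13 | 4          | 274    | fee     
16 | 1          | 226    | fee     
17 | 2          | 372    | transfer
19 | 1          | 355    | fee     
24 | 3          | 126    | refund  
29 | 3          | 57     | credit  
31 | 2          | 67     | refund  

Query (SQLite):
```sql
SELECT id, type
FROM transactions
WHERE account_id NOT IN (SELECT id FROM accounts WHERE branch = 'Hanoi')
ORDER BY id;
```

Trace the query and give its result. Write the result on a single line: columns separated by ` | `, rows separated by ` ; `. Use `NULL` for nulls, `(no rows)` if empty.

10 | fee ; 13 | fee ; 17 | transfer ; 31 | refund

Inner query: accounts.id where branch = 'Hanoi'.
Outer: keep transactions rows whose account_id is not in that set.
Inner query → {1, 3}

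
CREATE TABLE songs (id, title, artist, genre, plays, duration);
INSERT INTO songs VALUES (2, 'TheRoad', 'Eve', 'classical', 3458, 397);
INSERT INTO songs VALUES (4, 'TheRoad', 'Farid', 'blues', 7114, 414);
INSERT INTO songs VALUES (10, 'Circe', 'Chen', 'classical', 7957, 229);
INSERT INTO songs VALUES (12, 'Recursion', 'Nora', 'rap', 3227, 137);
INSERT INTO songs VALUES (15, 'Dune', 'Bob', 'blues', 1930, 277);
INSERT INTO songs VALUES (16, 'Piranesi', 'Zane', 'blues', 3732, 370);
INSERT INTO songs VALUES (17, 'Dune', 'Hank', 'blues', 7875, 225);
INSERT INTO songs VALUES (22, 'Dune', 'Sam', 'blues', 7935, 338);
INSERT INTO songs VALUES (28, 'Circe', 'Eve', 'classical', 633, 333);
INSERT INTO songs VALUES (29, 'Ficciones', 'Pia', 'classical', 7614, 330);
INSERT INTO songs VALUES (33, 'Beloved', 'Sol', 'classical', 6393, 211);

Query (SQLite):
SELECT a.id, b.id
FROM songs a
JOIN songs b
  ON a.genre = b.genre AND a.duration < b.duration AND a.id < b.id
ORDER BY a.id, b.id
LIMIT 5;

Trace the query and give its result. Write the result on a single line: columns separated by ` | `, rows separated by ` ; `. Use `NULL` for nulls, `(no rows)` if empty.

Pairs (a,b) with same genre, a.duration < b.duration, a.id < b.id.
genre groups: blues:{4,15,16,17,22} classical:{2,10,28,29,33} rap:{12}
Ordered by (a.id, b.id); first 5.

10 | 28 ; 10 | 29 ; 15 | 16 ; 15 | 22 ; 17 | 22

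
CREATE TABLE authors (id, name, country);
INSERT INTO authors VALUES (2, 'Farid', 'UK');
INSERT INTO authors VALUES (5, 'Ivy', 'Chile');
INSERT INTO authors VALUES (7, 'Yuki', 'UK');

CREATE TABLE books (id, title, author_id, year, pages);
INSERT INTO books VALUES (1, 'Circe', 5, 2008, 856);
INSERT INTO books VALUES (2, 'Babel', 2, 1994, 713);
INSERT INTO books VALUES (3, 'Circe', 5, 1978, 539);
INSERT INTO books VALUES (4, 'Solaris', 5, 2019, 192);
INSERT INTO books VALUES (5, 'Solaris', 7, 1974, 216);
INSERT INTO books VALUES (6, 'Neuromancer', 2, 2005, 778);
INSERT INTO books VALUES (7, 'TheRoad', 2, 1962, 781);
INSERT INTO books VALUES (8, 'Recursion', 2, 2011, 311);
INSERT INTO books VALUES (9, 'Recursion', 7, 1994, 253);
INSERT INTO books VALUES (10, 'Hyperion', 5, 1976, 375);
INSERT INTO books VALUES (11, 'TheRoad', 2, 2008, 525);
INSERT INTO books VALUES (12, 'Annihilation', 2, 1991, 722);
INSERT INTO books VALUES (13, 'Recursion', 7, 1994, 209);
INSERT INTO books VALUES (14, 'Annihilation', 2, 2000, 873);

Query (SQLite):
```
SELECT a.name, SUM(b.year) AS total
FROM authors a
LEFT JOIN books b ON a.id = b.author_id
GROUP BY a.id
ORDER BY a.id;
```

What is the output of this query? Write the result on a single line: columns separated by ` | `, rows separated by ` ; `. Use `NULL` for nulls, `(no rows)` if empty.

Farid | 13971 ; Ivy | 7981 ; Yuki | 5962

LEFT JOIN keeps every authors row; unmatched ones get NULL for books columns.
Group by authors.id and compute SUM(b.year). SUM over an all-NULL group is NULL.
  2: ids {2, 6, 7, 8, 11, 12, 14} → SUM(b.year)=13971
  5: ids {1, 3, 4, 10} → SUM(b.year)=7981
  7: ids {5, 9, 13} → SUM(b.year)=5962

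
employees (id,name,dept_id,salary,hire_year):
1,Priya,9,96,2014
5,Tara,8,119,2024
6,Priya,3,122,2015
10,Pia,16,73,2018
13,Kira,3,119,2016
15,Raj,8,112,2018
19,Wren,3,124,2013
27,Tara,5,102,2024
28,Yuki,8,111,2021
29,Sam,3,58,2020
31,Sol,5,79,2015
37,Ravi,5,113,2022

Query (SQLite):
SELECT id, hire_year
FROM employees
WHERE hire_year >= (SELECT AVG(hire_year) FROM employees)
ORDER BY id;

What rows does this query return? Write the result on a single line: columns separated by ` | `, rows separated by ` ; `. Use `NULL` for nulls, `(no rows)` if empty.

Scalar subquery: AVG(hire_year) over all employees rows = 2018.333333 (≈; comparison uses full precision).
Keep rows where hire_year >= that value.

5 | 2024 ; 27 | 2024 ; 28 | 2021 ; 29 | 2020 ; 37 | 2022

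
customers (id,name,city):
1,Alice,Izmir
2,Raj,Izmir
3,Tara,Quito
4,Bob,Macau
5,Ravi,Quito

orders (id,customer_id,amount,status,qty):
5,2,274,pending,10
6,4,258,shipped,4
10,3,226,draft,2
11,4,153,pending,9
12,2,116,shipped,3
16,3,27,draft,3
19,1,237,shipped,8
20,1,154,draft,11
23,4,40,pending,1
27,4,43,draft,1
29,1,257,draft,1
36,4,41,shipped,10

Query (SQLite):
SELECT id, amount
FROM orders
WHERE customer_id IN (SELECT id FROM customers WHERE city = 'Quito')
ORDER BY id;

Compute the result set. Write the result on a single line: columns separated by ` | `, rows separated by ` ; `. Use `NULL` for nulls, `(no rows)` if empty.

10 | 226 ; 16 | 27

Inner query: customers.id where city = 'Quito'.
Outer: keep orders rows whose customer_id is in that set.
Inner query → {3, 5}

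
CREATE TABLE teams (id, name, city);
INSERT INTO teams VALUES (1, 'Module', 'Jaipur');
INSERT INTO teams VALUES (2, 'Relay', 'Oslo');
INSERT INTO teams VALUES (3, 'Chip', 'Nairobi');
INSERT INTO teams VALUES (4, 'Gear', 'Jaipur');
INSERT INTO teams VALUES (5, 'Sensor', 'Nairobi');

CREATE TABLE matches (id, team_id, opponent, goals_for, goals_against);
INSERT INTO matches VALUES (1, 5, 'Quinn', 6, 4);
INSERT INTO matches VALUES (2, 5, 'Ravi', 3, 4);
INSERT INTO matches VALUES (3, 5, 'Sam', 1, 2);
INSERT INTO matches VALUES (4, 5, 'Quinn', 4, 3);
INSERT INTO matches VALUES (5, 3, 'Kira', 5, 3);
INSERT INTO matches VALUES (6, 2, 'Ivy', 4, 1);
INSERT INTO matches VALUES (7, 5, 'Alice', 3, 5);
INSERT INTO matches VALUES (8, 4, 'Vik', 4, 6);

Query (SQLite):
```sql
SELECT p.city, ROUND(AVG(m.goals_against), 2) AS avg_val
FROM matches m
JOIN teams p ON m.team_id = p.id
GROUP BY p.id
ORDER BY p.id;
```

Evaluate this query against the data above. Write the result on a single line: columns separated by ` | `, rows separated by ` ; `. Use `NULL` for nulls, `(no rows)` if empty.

Join each matches row to its teams via team_id.
Group joined rows by teams.id; compute ROUND(AVG(m.goals_against), 2) per group.
  2: ids {6} → ROUND(AVG(m.goals_against), 2)=1
  3: ids {5} → ROUND(AVG(m.goals_against), 2)=3
  4: ids {8} → ROUND(AVG(m.goals_against), 2)=6
  5: ids {1, 2, 3, 4, 7} → ROUND(AVG(m.goals_against), 2)=3.6

Oslo | 1 ; Nairobi | 3 ; Jaipur | 6 ; Nairobi | 3.6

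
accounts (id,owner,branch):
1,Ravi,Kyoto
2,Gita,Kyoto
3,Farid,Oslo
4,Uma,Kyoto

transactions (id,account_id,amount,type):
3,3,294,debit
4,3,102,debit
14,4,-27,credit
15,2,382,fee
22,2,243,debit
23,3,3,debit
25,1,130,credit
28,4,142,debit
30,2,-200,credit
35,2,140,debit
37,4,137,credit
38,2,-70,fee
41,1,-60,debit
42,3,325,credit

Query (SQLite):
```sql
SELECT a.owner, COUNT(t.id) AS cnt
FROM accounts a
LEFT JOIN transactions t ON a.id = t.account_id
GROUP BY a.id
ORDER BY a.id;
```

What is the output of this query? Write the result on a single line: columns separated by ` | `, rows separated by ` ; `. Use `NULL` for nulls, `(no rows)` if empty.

LEFT JOIN keeps every accounts row; unmatched ones get NULL for transactions columns.
Group by accounts.id and compute COUNT(t.id). COUNT(col) of an all-NULL group is 0.
  1: ids {25, 41} → COUNT(t.id)=2
  2: ids {15, 22, 30, 35, 38} → COUNT(t.id)=5
  3: ids {3, 4, 23, 42} → COUNT(t.id)=4
  4: ids {14, 28, 37} → COUNT(t.id)=3

Ravi | 2 ; Gita | 5 ; Farid | 4 ; Uma | 3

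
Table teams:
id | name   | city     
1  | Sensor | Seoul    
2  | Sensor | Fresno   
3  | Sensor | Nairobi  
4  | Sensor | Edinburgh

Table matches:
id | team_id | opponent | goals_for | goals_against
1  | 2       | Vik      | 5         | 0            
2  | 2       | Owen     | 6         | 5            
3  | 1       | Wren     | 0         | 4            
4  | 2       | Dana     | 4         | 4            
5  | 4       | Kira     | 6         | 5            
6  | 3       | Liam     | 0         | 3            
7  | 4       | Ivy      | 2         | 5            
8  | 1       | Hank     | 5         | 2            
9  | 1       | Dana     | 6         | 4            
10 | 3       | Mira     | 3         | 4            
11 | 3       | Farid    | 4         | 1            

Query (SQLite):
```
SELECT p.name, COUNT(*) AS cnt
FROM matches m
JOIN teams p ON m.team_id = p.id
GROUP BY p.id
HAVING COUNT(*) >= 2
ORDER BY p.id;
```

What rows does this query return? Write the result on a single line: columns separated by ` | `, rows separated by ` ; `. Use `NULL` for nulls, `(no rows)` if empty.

Join each matches row to its teams via team_id.
Group joined rows by teams.id; compute COUNT(*) per group.
HAVING: keep groups with count ≥ 2.
  1: ids {3, 8, 9} → COUNT(*)=3
  2: ids {1, 2, 4} → COUNT(*)=3
  3: ids {6, 10, 11} → COUNT(*)=3
  4: ids {5, 7} → COUNT(*)=2

Sensor | 3 ; Sensor | 3 ; Sensor | 3 ; Sensor | 2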